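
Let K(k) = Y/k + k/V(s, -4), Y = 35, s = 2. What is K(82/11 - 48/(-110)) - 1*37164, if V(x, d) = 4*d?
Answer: -506863187/13640 ≈ -37160.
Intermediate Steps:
K(k) = 35/k - k/16 (K(k) = 35/k + k/((4*(-4))) = 35/k + k/(-16) = 35/k + k*(-1/16) = 35/k - k/16)
K(82/11 - 48/(-110)) - 1*37164 = (35/(82/11 - 48/(-110)) - (82/11 - 48/(-110))/16) - 1*37164 = (35/(82*(1/11) - 48*(-1/110)) - (82*(1/11) - 48*(-1/110))/16) - 37164 = (35/(82/11 + 24/55) - (82/11 + 24/55)/16) - 37164 = (35/(434/55) - 1/16*434/55) - 37164 = (35*(55/434) - 217/440) - 37164 = (275/62 - 217/440) - 37164 = 53773/13640 - 37164 = -506863187/13640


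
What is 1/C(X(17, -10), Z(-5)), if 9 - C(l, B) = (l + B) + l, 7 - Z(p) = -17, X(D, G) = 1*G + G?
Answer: 1/25 ≈ 0.040000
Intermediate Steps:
X(D, G) = 2*G (X(D, G) = G + G = 2*G)
Z(p) = 24 (Z(p) = 7 - 1*(-17) = 7 + 17 = 24)
C(l, B) = 9 - B - 2*l (C(l, B) = 9 - ((l + B) + l) = 9 - ((B + l) + l) = 9 - (B + 2*l) = 9 + (-B - 2*l) = 9 - B - 2*l)
1/C(X(17, -10), Z(-5)) = 1/(9 - 1*24 - 4*(-10)) = 1/(9 - 24 - 2*(-20)) = 1/(9 - 24 + 40) = 1/25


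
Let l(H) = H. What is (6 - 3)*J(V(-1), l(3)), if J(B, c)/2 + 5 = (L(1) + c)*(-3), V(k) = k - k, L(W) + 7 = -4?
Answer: 114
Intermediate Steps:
L(W) = -11 (L(W) = -7 - 4 = -11)
V(k) = 0
J(B, c) = 56 - 6*c (J(B, c) = -10 + 2*((-11 + c)*(-3)) = -10 + 2*(33 - 3*c) = -10 + (66 - 6*c) = 56 - 6*c)
(6 - 3)*J(V(-1), l(3)) = (6 - 3)*(56 - 6*3) = 3*(56 - 18) = 3*38 = 114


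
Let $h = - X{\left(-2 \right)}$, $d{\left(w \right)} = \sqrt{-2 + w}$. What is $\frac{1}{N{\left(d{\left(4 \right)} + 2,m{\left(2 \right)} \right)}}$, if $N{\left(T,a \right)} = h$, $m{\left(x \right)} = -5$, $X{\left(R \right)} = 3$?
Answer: $- \frac{1}{3} \approx -0.33333$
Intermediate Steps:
$h = -3$ ($h = \left(-1\right) 3 = -3$)
$N{\left(T,a \right)} = -3$
$\frac{1}{N{\left(d{\left(4 \right)} + 2,m{\left(2 \right)} \right)}} = \frac{1}{-3} = - \frac{1}{3}$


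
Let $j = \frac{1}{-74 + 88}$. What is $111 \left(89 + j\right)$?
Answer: $\frac{138417}{14} \approx 9886.9$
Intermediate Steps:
$j = \frac{1}{14} \approx 0.071429$
$111 \left(89 + j\right) = 111 \left(89 + \frac{1}{14}\right) = 111 \cdot \frac{1247}{14} = \frac{138417}{14}$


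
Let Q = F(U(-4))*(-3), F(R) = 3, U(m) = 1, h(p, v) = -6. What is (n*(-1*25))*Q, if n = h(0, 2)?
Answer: -1350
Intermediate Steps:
n = -6
Q = -9 (Q = 3*(-3) = -9)
(n*(-1*25))*Q = -(-6)*25*(-9) = -6*(-25)*(-9) = 150*(-9) = -1350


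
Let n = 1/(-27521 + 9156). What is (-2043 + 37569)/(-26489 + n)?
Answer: -326217495/243235243 ≈ -1.3412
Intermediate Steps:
n = -1/18365 (n = 1/(-18365) = -1/18365 ≈ -5.4451e-5)
(-2043 + 37569)/(-26489 + n) = (-2043 + 37569)/(-26489 - 1/18365) = 35526/(-486470486/18365) = 35526*(-18365/486470486) = -326217495/243235243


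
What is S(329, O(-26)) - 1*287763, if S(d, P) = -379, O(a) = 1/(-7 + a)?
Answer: -288142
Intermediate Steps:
S(329, O(-26)) - 1*287763 = -379 - 1*287763 = -379 - 287763 = -288142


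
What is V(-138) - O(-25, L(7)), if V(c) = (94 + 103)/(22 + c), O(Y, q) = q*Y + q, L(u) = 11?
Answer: 30427/116 ≈ 262.30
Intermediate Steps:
O(Y, q) = q + Y*q (O(Y, q) = Y*q + q = q + Y*q)
V(c) = 197/(22 + c)
V(-138) - O(-25, L(7)) = 197/(22 - 138) - 11*(1 - 25) = 197/(-116) - 11*(-24) = 197*(-1/116) - 1*(-264) = -197/116 + 264 = 30427/116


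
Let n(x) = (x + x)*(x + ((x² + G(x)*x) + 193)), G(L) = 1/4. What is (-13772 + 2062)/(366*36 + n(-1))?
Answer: -23420/25581 ≈ -0.91552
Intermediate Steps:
G(L) = ¼
n(x) = 2*x*(193 + x² + 5*x/4) (n(x) = (x + x)*(x + ((x² + x/4) + 193)) = (2*x)*(x + (193 + x² + x/4)) = (2*x)*(193 + x² + 5*x/4) = 2*x*(193 + x² + 5*x/4))
(-13772 + 2062)/(366*36 + n(-1)) = (-13772 + 2062)/(366*36 + (½)*(-1)*(772 + 4*(-1)² + 5*(-1))) = -11710/(13176 + (½)*(-1)*(772 + 4*1 - 5)) = -11710/(13176 + (½)*(-1)*(772 + 4 - 5)) = -11710/(13176 + (½)*(-1)*771) = -11710/(13176 - 771/2) = -11710/25581/2 = -11710*2/25581 = -23420/25581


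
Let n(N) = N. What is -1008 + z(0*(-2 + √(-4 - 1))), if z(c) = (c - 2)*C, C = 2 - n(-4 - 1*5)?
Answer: -1030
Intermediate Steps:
C = 11 (C = 2 - (-4 - 1*5) = 2 - (-4 - 5) = 2 - 1*(-9) = 2 + 9 = 11)
z(c) = -22 + 11*c (z(c) = (c - 2)*11 = (-2 + c)*11 = -22 + 11*c)
-1008 + z(0*(-2 + √(-4 - 1))) = -1008 + (-22 + 11*(0*(-2 + √(-4 - 1)))) = -1008 + (-22 + 11*(0*(-2 + √(-5)))) = -1008 + (-22 + 11*(0*(-2 + I*√5))) = -1008 + (-22 + 11*0) = -1008 + (-22 + 0) = -1008 - 22 = -1030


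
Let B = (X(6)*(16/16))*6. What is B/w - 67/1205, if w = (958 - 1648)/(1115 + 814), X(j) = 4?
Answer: -1861097/27715 ≈ -67.151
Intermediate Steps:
B = 24 (B = (4*(16/16))*6 = (4*(16*(1/16)))*6 = (4*1)*6 = 4*6 = 24)
w = -230/643 (w = -690/1929 = -690*1/1929 = -230/643 ≈ -0.35770)
B/w - 67/1205 = 24/(-230/643) - 67/1205 = 24*(-643/230) - 67*1/1205 = -7716/115 - 67/1205 = -1861097/27715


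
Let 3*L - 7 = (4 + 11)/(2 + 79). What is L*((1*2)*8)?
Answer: 3104/81 ≈ 38.321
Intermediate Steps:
L = 194/81 (L = 7/3 + ((4 + 11)/(2 + 79))/3 = 7/3 + (15/81)/3 = 7/3 + (15*(1/81))/3 = 7/3 + (1/3)*(5/27) = 7/3 + 5/81 = 194/81 ≈ 2.3951)
L*((1*2)*8) = 194*((1*2)*8)/81 = 194*(2*8)/81 = (194/81)*16 = 3104/81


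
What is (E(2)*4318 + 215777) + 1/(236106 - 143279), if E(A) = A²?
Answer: 21633239524/92827 ≈ 2.3305e+5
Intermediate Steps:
(E(2)*4318 + 215777) + 1/(236106 - 143279) = (2²*4318 + 215777) + 1/(236106 - 143279) = (4*4318 + 215777) + 1/92827 = (17272 + 215777) + 1/92827 = 233049 + 1/92827 = 21633239524/92827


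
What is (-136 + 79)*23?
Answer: -1311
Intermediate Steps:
(-136 + 79)*23 = -57*23 = -1311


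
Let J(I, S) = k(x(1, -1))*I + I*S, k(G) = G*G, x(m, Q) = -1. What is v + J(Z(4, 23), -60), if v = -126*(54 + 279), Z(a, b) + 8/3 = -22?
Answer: -121508/3 ≈ -40503.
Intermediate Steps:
Z(a, b) = -74/3 (Z(a, b) = -8/3 - 22 = -74/3)
k(G) = G²
J(I, S) = I + I*S (J(I, S) = (-1)²*I + I*S = 1*I + I*S = I + I*S)
v = -41958 (v = -126*333 = -41958)
v + J(Z(4, 23), -60) = -41958 - 74*(1 - 60)/3 = -41958 - 74/3*(-59) = -41958 + 4366/3 = -121508/3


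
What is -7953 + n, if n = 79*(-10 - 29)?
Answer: -11034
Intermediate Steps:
n = -3081 (n = 79*(-39) = -3081)
-7953 + n = -7953 - 3081 = -11034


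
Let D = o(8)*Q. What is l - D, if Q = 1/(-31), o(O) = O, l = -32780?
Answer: -1016172/31 ≈ -32780.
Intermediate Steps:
Q = -1/31 ≈ -0.032258
D = -8/31 (D = 8*(-1/31) = -8/31 ≈ -0.25806)
l - D = -32780 - 1*(-8/31) = -32780 + 8/31 = -1016172/31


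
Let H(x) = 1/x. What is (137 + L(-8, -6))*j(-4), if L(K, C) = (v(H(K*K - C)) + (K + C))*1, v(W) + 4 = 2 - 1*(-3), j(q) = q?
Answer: -496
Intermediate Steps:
v(W) = 1 (v(W) = -4 + (2 - 1*(-3)) = -4 + (2 + 3) = -4 + 5 = 1)
L(K, C) = 1 + C + K (L(K, C) = (1 + (K + C))*1 = (1 + (C + K))*1 = (1 + C + K)*1 = 1 + C + K)
(137 + L(-8, -6))*j(-4) = (137 + (1 - 6 - 8))*(-4) = (137 - 13)*(-4) = 124*(-4) = -496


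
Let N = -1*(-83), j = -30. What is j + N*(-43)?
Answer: -3599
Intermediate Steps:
N = 83
j + N*(-43) = -30 + 83*(-43) = -30 - 3569 = -3599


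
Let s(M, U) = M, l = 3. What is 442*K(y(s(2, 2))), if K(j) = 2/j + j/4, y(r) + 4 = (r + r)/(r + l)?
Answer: -12597/20 ≈ -629.85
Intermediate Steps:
y(r) = -4 + 2*r/(3 + r) (y(r) = -4 + (r + r)/(r + 3) = -4 + (2*r)/(3 + r) = -4 + 2*r/(3 + r))
K(j) = 2/j + j/4 (K(j) = 2/j + j*(¼) = 2/j + j/4)
442*K(y(s(2, 2))) = 442*(2/((2*(-6 - 1*2)/(3 + 2))) + (2*(-6 - 1*2)/(3 + 2))/4) = 442*(2/((2*(-6 - 2)/5)) + (2*(-6 - 2)/5)/4) = 442*(2/((2*(⅕)*(-8))) + (2*(⅕)*(-8))/4) = 442*(2/(-16/5) + (¼)*(-16/5)) = 442*(2*(-5/16) - ⅘) = 442*(-5/8 - ⅘) = 442*(-57/40) = -12597/20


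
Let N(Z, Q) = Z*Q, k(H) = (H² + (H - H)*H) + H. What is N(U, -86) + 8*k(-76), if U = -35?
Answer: 48610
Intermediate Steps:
k(H) = H + H² (k(H) = (H² + 0*H) + H = (H² + 0) + H = H² + H = H + H²)
N(Z, Q) = Q*Z
N(U, -86) + 8*k(-76) = -86*(-35) + 8*(-76*(1 - 76)) = 3010 + 8*(-76*(-75)) = 3010 + 8*5700 = 3010 + 45600 = 48610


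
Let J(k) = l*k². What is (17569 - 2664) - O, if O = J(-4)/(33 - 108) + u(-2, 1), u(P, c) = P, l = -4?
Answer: 1117961/75 ≈ 14906.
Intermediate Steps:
J(k) = -4*k²
O = -86/75 (O = (-4*(-4)²)/(33 - 108) - 2 = (-4*16)/(-75) - 2 = -1/75*(-64) - 2 = 64/75 - 2 = -86/75 ≈ -1.1467)
(17569 - 2664) - O = (17569 - 2664) - 1*(-86/75) = 14905 + 86/75 = 1117961/75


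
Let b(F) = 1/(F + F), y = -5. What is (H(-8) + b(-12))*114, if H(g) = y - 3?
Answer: -3667/4 ≈ -916.75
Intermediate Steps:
b(F) = 1/(2*F)
H(g) = -8 (H(g) = -5 - 3 = -8)
(H(-8) + b(-12))*114 = (-8 + (½)/(-12))*114 = (-8 + (½)*(-1/12))*114 = (-8 - 1/24)*114 = -193/24*114 = -3667/4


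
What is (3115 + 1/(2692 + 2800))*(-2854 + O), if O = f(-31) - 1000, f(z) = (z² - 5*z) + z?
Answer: -47370891789/5492 ≈ -8.6254e+6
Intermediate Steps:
f(z) = z² - 4*z
O = 85 (O = -31*(-4 - 31) - 1000 = -31*(-35) - 1000 = 1085 - 1000 = 85)
(3115 + 1/(2692 + 2800))*(-2854 + O) = (3115 + 1/(2692 + 2800))*(-2854 + 85) = (3115 + 1/5492)*(-2769) = (17107581/5492)*(-2769) = -47370891789/5492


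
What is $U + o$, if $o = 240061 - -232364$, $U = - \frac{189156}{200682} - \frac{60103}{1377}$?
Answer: $\frac{7252065770744}{15352173} \approx 4.7238 \cdot 10^{5}$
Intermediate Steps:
$U = - \frac{684558781}{15352173}$ ($U = \left(-189156\right) \frac{1}{200682} - \frac{60103}{1377} = - \frac{31526}{33447} - \frac{60103}{1377} = - \frac{684558781}{15352173} \approx -44.59$)
$o = 472425$ ($o = 240061 + 232364 = 472425$)
$U + o = - \frac{684558781}{15352173} + 472425 = \frac{7252065770744}{15352173}$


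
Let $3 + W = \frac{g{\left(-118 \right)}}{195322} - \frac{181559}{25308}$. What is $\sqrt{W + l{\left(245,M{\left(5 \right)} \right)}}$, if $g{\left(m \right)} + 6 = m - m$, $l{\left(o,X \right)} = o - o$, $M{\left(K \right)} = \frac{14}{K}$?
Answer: $\frac{i \sqrt{1261084194452609}}{11133354} \approx 3.1897 i$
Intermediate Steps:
$l{\left(o,X \right)} = 0$
$g{\left(m \right)} = -6$ ($g{\left(m \right)} = -6 + \left(m - m\right) = -6 + 0 = -6$)
$W = - \frac{679624951}{66800124}$ ($W = -3 - \left(\frac{3}{97661} + \frac{4907}{684}\right) = -3 - \frac{479224579}{66800124} = - \frac{679624951}{66800124} \approx -10.174$)
$\sqrt{W + l{\left(245,M{\left(5 \right)} \right)}} = \sqrt{- \frac{679624951}{66800124} + 0} = \sqrt{- \frac{679624951}{66800124}} = \frac{i \sqrt{1261084194452609}}{11133354}$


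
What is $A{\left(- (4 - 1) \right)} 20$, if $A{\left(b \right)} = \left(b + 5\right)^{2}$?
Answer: $80$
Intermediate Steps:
$A{\left(b \right)} = \left(5 + b\right)^{2}$
$A{\left(- (4 - 1) \right)} 20 = \left(5 - \left(4 - 1\right)\right)^{2} \cdot 20 = \left(5 - 3\right)^{2} \cdot 20 = 2^{2} \cdot 20 = 4 \cdot 20 = 80$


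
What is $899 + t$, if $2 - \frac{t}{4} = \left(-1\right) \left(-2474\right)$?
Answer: $-8989$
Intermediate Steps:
$t = -9888$ ($t = 8 - 4 \left(\left(-1\right) \left(-2474\right)\right) = 8 - 9896 = -9888$)
$899 + t = 899 - 9888 = -8989$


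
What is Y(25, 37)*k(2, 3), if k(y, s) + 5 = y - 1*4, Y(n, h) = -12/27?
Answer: 28/9 ≈ 3.1111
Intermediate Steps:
Y(n, h) = -4/9 (Y(n, h) = -12*1/27 = -4/9)
k(y, s) = -9 + y (k(y, s) = -5 + (y - 1*4) = -5 + (y - 4) = -5 + (-4 + y) = -9 + y)
Y(25, 37)*k(2, 3) = -4*(-9 + 2)/9 = -4/9*(-7) = 28/9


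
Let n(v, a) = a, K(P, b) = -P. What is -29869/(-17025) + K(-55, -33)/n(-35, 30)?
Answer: 40721/11350 ≈ 3.5878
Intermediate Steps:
-29869/(-17025) + K(-55, -33)/n(-35, 30) = -29869/(-17025) - 1*(-55)/30 = -29869*(-1/17025) + 55*(1/30) = 29869/17025 + 11/6 = 40721/11350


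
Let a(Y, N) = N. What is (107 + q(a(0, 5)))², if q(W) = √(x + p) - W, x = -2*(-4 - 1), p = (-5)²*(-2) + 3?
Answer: (102 + I*√37)² ≈ 10367.0 + 1240.9*I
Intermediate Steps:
p = -47 (p = 25*(-2) + 3 = -50 + 3 = -47)
x = 10 (x = -2*(-5) = 10)
q(W) = -W + I*√37 (q(W) = √(10 - 47) - W = √(-37) - W = I*√37 - W = -W + I*√37)
(107 + q(a(0, 5)))² = (107 + (-1*5 + I*√37))² = (107 + (-5 + I*√37))² = (102 + I*√37)²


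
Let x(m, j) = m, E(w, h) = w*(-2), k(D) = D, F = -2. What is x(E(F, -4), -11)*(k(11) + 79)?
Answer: 360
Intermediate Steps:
E(w, h) = -2*w
x(E(F, -4), -11)*(k(11) + 79) = (-2*(-2))*(11 + 79) = 4*90 = 360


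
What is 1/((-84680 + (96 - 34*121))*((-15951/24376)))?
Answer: 12188/707410899 ≈ 1.7229e-5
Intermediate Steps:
1/((-84680 + (96 - 34*121))*((-15951/24376))) = 1/((-84680 + (96 - 4114))*((-15951*1/24376))) = 1/((-84680 - 4018)*(-15951/24376)) = -24376/15951/(-88698) = -1/88698*(-24376/15951) = 12188/707410899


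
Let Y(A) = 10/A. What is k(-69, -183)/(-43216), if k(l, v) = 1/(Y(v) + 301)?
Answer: -183/2380034768 ≈ -7.6890e-8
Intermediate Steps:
k(l, v) = 1/(301 + 10/v) (k(l, v) = 1/(10/v + 301) = 1/(301 + 10/v))
k(-69, -183)/(-43216) = -183/(10 + 301*(-183))/(-43216) = -183/(10 - 55083)*(-1/43216) = -183/(-55073)*(-1/43216) = -183*(-1/55073)*(-1/43216) = (183/55073)*(-1/43216) = -183/2380034768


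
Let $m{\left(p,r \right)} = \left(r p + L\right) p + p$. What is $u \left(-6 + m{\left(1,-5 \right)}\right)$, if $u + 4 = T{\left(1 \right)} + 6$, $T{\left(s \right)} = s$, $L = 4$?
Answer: $-18$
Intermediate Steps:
$u = 3$ ($u = -4 + \left(1 + 6\right) = -4 + 7 = 3$)
$m{\left(p,r \right)} = p + p \left(4 + p r\right)$ ($m{\left(p,r \right)} = \left(r p + 4\right) p + p = \left(p r + 4\right) p + p = \left(4 + p r\right) p + p = p \left(4 + p r\right) + p = p + p \left(4 + p r\right)$)
$u \left(-6 + m{\left(1,-5 \right)}\right) = 3 \left(-6 + 1 \left(5 + 1 \left(-5\right)\right)\right) = 3 \left(-6 + 1 \left(5 - 5\right)\right) = 3 \left(-6 + 1 \cdot 0\right) = 3 \left(-6 + 0\right) = 3 \left(-6\right) = -18$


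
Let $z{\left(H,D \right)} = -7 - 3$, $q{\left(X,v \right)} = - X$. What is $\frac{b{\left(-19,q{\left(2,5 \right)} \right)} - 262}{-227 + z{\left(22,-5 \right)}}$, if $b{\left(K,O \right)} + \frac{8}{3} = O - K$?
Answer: $\frac{743}{711} \approx 1.045$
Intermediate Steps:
$b{\left(K,O \right)} = - \frac{8}{3} + O - K$ ($b{\left(K,O \right)} = - \frac{8}{3} - \left(K - O\right) = - \frac{8}{3} + O - K$)
$z{\left(H,D \right)} = -10$
$\frac{b{\left(-19,q{\left(2,5 \right)} \right)} - 262}{-227 + z{\left(22,-5 \right)}} = \frac{\left(- \frac{8}{3} - 2 - -19\right) - 262}{-227 - 10} = \frac{\left(- \frac{8}{3} - 2 + 19\right) - 262}{-237} = \left(\frac{43}{3} - 262\right) \left(- \frac{1}{237}\right) = \left(- \frac{743}{3}\right) \left(- \frac{1}{237}\right) = \frac{743}{711}$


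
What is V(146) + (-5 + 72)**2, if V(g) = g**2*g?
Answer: 3116625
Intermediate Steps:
V(g) = g**3
V(146) + (-5 + 72)**2 = 146**3 + (-5 + 72)**2 = 3112136 + 67**2 = 3112136 + 4489 = 3116625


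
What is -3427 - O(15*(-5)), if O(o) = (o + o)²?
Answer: -25927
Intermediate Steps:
O(o) = 4*o² (O(o) = (2*o)² = 4*o²)
-3427 - O(15*(-5)) = -3427 - 4*(15*(-5))² = -3427 - 4*(-75)² = -3427 - 4*5625 = -3427 - 1*22500 = -3427 - 22500 = -25927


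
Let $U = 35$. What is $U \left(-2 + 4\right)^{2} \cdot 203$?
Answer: $28420$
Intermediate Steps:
$U \left(-2 + 4\right)^{2} \cdot 203 = 35 \left(-2 + 4\right)^{2} \cdot 203 = 35 \cdot 2^{2} \cdot 203 = 35 \cdot 4 \cdot 203 = 140 \cdot 203 = 28420$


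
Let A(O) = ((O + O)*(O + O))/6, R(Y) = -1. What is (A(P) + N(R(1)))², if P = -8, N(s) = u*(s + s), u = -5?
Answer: 24964/9 ≈ 2773.8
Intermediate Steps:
N(s) = -10*s (N(s) = -5*(s + s) = -10*s)
A(O) = 2*O²/3 (A(O) = ((2*O)*(2*O))*(⅙) = (4*O²)*(⅙) = 2*O²/3)
(A(P) + N(R(1)))² = ((⅔)*(-8)² - 10*(-1))² = ((⅔)*64 + 10)² = (128/3 + 10)² = (158/3)² = 24964/9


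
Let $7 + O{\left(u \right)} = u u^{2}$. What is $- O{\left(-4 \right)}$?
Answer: $71$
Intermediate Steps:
$O{\left(u \right)} = -7 + u^{3}$ ($O{\left(u \right)} = -7 + u u^{2} = -7 + u^{3}$)
$- O{\left(-4 \right)} = - (-7 + \left(-4\right)^{3}) = - (-7 - 64) = \left(-1\right) \left(-71\right) = 71$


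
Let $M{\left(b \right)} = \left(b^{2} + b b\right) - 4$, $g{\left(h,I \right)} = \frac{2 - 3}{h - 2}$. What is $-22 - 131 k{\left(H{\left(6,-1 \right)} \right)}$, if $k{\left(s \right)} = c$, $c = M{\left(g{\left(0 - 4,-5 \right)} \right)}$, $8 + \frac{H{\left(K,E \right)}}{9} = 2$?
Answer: $\frac{8905}{18} \approx 494.72$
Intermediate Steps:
$H{\left(K,E \right)} = -54$ ($H{\left(K,E \right)} = -72 + 9 \cdot 2 = -72 + 18 = -54$)
$g{\left(h,I \right)} = - \frac{1}{-2 + h}$
$M{\left(b \right)} = -4 + 2 b^{2}$ ($M{\left(b \right)} = \left(b^{2} + b^{2}\right) - 4 = 2 b^{2} - 4 = -4 + 2 b^{2}$)
$c = - \frac{71}{18}$ ($c = -4 + 2 \left(- \frac{1}{-2 + \left(0 - 4\right)}\right)^{2} = -4 + 2 \left(- \frac{1}{-2 - 4}\right)^{2} = -4 + 2 \left(- \frac{1}{-6}\right)^{2} = -4 + 2 \left(\left(-1\right) \left(- \frac{1}{6}\right)\right)^{2} = -4 + \frac{2}{36} = -4 + 2 \cdot \frac{1}{36} = -4 + \frac{1}{18} = - \frac{71}{18} \approx -3.9444$)
$k{\left(s \right)} = - \frac{71}{18}$
$-22 - 131 k{\left(H{\left(6,-1 \right)} \right)} = -22 - - \frac{9301}{18} = -22 + \frac{9301}{18} = \frac{8905}{18}$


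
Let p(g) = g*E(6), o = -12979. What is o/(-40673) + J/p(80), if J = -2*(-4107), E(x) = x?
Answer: 56719657/3253840 ≈ 17.432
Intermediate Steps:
p(g) = 6*g (p(g) = g*6 = 6*g)
J = 8214
o/(-40673) + J/p(80) = -12979/(-40673) + 8214/((6*80)) = -12979*(-1/40673) + 8214/480 = 12979/40673 + 8214*(1/480) = 12979/40673 + 1369/80 = 56719657/3253840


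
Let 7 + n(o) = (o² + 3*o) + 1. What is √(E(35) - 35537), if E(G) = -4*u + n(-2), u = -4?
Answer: I*√35529 ≈ 188.49*I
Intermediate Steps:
n(o) = -6 + o² + 3*o (n(o) = -7 + ((o² + 3*o) + 1) = -7 + (1 + o² + 3*o) = -6 + o² + 3*o)
E(G) = 8 (E(G) = -4*(-4) + (-6 + (-2)² + 3*(-2)) = 16 + (-6 + 4 - 6) = 16 - 8 = 8)
√(E(35) - 35537) = √(8 - 35537) = √(-35529) = I*√35529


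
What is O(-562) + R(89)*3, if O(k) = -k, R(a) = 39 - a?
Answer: 412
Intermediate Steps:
O(-562) + R(89)*3 = -1*(-562) + (39 - 1*89)*3 = 562 + (39 - 89)*3 = 562 - 50*3 = 562 - 150 = 412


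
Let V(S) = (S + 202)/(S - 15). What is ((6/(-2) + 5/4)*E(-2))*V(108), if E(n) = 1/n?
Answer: 35/12 ≈ 2.9167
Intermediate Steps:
V(S) = (202 + S)/(-15 + S)
((6/(-2) + 5/4)*E(-2))*V(108) = ((6/(-2) + 5/4)/(-2))*((202 + 108)/(-15 + 108)) = ((6*(-1/2) + 5*(1/4))*(-1/2))*(310/93) = ((-3 + 5/4)*(-1/2))*((1/93)*310) = -7/4*(-1/2)*(10/3) = (7/8)*(10/3) = 35/12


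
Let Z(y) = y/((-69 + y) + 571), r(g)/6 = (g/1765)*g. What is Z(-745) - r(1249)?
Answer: -2273166533/428895 ≈ -5300.1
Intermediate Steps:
r(g) = 6*g²/1765 (r(g) = 6*((g/1765)*g) = 6*(g²/1765) = 6*g²/1765)
Z(y) = y/(502 + y)
Z(-745) - r(1249) = -745/(502 - 745) - 6*1249²/1765 = -745/(-243) - 6*1560001/1765 = -745*(-1/243) - 1*9360006/1765 = 745/243 - 9360006/1765 = -2273166533/428895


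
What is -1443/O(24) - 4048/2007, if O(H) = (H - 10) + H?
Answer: -3049925/76266 ≈ -39.991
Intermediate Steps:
O(H) = -10 + 2*H (O(H) = (-10 + H) + H = -10 + 2*H)
-1443/O(24) - 4048/2007 = -1443/(-10 + 2*24) - 4048/2007 = -1443/(-10 + 48) - 4048*1/2007 = -1443/38 - 4048/2007 = -3049925/76266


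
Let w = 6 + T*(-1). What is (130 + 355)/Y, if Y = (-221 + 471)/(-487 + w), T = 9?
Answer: -4753/5 ≈ -950.60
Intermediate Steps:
w = -3 (w = 6 + 9*(-1) = 6 - 9 = -3)
Y = -25/49 (Y = (-221 + 471)/(-487 - 3) = 250/(-490) = 250*(-1/490) = -25/49 ≈ -0.51020)
(130 + 355)/Y = (130 + 355)/(-25/49) = 485*(-49/25) = -4753/5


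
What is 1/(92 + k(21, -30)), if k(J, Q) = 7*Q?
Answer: -1/118 ≈ -0.0084746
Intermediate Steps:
1/(92 + k(21, -30)) = 1/(92 + 7*(-30)) = 1/(92 - 210) = 1/(-118) = -1/118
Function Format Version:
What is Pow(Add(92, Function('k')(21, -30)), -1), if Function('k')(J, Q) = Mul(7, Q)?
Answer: Rational(-1, 118) ≈ -0.0084746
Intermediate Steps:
Pow(Add(92, Function('k')(21, -30)), -1) = Pow(Add(92, Mul(7, -30)), -1) = Pow(Add(92, -210), -1) = Pow(-118, -1) = Rational(-1, 118)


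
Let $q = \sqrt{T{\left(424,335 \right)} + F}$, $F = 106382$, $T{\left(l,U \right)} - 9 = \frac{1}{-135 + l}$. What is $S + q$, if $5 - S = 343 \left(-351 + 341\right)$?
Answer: $3435 + \frac{10 \sqrt{307470}}{17} \approx 3761.2$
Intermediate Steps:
$T{\left(l,U \right)} = 9 + \frac{1}{-135 + l}$
$q = \frac{10 \sqrt{307470}}{17}$ ($q = \sqrt{\frac{-1214 + 9 \cdot 424}{-135 + 424} + 106382} = \sqrt{\frac{-1214 + 3816}{289} + 106382} = \sqrt{\frac{1}{289} \cdot 2602 + 106382} = \sqrt{\frac{2602}{289} + 106382} = \sqrt{\frac{30747000}{289}} = \frac{10 \sqrt{307470}}{17} \approx 326.18$)
$S = 3435$ ($S = 5 - 343 \left(-351 + 341\right) = 5 - 343 \left(-10\right) = 5 - -3430 = 5 + 3430 = 3435$)
$S + q = 3435 + \frac{10 \sqrt{307470}}{17}$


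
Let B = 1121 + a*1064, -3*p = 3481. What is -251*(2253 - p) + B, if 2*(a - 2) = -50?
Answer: -2640293/3 ≈ -8.8010e+5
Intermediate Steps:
a = -23 (a = 2 + (1/2)*(-50) = 2 - 25 = -23)
p = -3481/3 (p = -1/3*3481 = -3481/3 ≈ -1160.3)
B = -23351 (B = 1121 - 23*1064 = 1121 - 24472 = -23351)
-251*(2253 - p) + B = -251*(2253 - 1*(-3481/3)) - 23351 = -251*(2253 + 3481/3) - 23351 = -251*10240/3 - 23351 = -2570240/3 - 23351 = -2640293/3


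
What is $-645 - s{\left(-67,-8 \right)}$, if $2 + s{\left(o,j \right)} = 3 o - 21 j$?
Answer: $-610$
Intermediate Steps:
$s{\left(o,j \right)} = -2 - 21 j + 3 o$ ($s{\left(o,j \right)} = -2 - \left(- 3 o + 21 j\right) = -2 - 21 j + 3 o$)
$-645 - s{\left(-67,-8 \right)} = -645 - \left(-2 - -168 + 3 \left(-67\right)\right) = -645 - \left(-2 + 168 - 201\right) = -645 - -35 = -645 + 35 = -610$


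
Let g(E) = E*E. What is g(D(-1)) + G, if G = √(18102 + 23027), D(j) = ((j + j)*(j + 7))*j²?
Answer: 144 + √41129 ≈ 346.80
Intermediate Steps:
D(j) = 2*j³*(7 + j) (D(j) = ((2*j)*(7 + j))*j² = (2*j*(7 + j))*j² = 2*j³*(7 + j))
g(E) = E²
G = √41129 ≈ 202.80
g(D(-1)) + G = (2*(-1)³*(7 - 1))² + √41129 = (2*(-1)*6)² + √41129 = (-12)² + √41129 = 144 + √41129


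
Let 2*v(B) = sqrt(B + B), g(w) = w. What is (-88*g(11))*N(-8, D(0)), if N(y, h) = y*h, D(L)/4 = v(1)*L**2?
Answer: 0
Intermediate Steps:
v(B) = sqrt(2)*sqrt(B)/2 (v(B) = sqrt(B + B)/2 = sqrt(2*B)/2 = (sqrt(2)*sqrt(B))/2 = sqrt(2)*sqrt(B)/2)
D(L) = 2*sqrt(2)*L**2 (D(L) = 4*((sqrt(2)*sqrt(1)/2)*L**2) = 4*(((1/2)*sqrt(2)*1)*L**2) = 4*((sqrt(2)/2)*L**2) = 4*(sqrt(2)*L**2/2) = 2*sqrt(2)*L**2)
N(y, h) = h*y
(-88*g(11))*N(-8, D(0)) = (-88*11)*((2*sqrt(2)*0**2)*(-8)) = -968*2*sqrt(2)*0*(-8) = -0*(-8) = -968*0 = 0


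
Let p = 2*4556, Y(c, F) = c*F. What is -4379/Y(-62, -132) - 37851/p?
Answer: -21854627/4660788 ≈ -4.6890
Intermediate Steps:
Y(c, F) = F*c
p = 9112
-4379/Y(-62, -132) - 37851/p = -4379/((-132*(-62))) - 37851/9112 = -4379/8184 - 37851*1/9112 = -4379*1/8184 - 37851/9112 = -4379/8184 - 37851/9112 = -21854627/4660788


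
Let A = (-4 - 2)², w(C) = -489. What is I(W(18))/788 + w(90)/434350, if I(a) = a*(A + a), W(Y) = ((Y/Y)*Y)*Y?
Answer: 12665549667/85566950 ≈ 148.02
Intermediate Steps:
A = 36 (A = (-6)² = 36)
W(Y) = Y² (W(Y) = (1*Y)*Y = Y*Y = Y²)
I(a) = a*(36 + a)
I(W(18))/788 + w(90)/434350 = (18²*(36 + 18²))/788 - 489/434350 = (324*(36 + 324))*(1/788) - 489*1/434350 = (324*360)*(1/788) - 489/434350 = 116640*(1/788) - 489/434350 = 29160/197 - 489/434350 = 12665549667/85566950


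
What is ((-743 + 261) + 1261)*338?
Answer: 263302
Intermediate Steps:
((-743 + 261) + 1261)*338 = (-482 + 1261)*338 = 779*338 = 263302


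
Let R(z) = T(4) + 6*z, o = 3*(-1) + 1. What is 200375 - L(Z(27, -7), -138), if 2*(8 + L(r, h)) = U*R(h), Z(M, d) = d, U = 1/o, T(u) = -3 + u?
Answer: 800705/4 ≈ 2.0018e+5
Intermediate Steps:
o = -2 (o = -3 + 1 = -2)
U = -1/2 (U = 1/(-2) = -1/2 ≈ -0.50000)
R(z) = 1 + 6*z (R(z) = (-3 + 4) + 6*z = 1 + 6*z)
L(r, h) = -33/4 - 3*h/2 (L(r, h) = -8 + (-(1 + 6*h)/2)/2 = -8 + (-1/2 - 3*h)/2 = -8 + (-1/4 - 3*h/2) = -33/4 - 3*h/2)
200375 - L(Z(27, -7), -138) = 200375 - (-33/4 - 3/2*(-138)) = 200375 - (-33/4 + 207) = 200375 - 1*795/4 = 200375 - 795/4 = 800705/4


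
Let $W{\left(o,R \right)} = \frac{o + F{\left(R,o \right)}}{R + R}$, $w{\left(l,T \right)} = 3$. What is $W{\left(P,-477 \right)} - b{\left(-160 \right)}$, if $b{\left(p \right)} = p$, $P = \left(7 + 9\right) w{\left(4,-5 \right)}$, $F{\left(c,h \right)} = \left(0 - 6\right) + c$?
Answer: $\frac{51025}{318} \approx 160.46$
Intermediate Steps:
$F{\left(c,h \right)} = -6 + c$
$P = 48$ ($P = \left(7 + 9\right) 3 = 16 \cdot 3 = 48$)
$W{\left(o,R \right)} = \frac{-6 + R + o}{2 R}$ ($W{\left(o,R \right)} = \frac{o + \left(-6 + R\right)}{R + R} = \frac{-6 + R + o}{2 R}$)
$W{\left(P,-477 \right)} - b{\left(-160 \right)} = \frac{-6 - 477 + 48}{2 \left(-477\right)} - -160 = \frac{1}{2} \left(- \frac{1}{477}\right) \left(-435\right) + 160 = \frac{145}{318} + 160 = \frac{51025}{318}$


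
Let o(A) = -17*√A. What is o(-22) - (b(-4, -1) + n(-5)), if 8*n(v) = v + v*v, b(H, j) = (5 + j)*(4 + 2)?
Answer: -53/2 - 17*I*√22 ≈ -26.5 - 79.737*I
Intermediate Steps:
b(H, j) = 30 + 6*j (b(H, j) = (5 + j)*6 = 30 + 6*j)
n(v) = v/8 + v²/8 (n(v) = (v + v*v)/8 = (v + v²)/8 = v/8 + v²/8)
o(-22) - (b(-4, -1) + n(-5)) = -17*I*√22 - ((30 + 6*(-1)) + (⅛)*(-5)*(1 - 5)) = -17*I*√22 - ((30 - 6) + (⅛)*(-5)*(-4)) = -17*I*√22 - (24 + 5/2) = -17*I*√22 - 1*53/2 = -17*I*√22 - 53/2 = -53/2 - 17*I*√22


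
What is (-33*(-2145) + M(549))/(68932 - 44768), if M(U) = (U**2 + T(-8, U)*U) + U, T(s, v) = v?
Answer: 168534/6041 ≈ 27.898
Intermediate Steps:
M(U) = U + 2*U**2 (M(U) = (U**2 + U*U) + U = (U**2 + U**2) + U = 2*U**2 + U = U + 2*U**2)
(-33*(-2145) + M(549))/(68932 - 44768) = (-33*(-2145) + 549*(1 + 2*549))/(68932 - 44768) = (70785 + 549*(1 + 1098))/24164 = (70785 + 549*1099)*(1/24164) = (70785 + 603351)*(1/24164) = 674136*(1/24164) = 168534/6041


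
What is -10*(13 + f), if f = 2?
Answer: -150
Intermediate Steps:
-10*(13 + f) = -10*(13 + 2) = -10*15 = -150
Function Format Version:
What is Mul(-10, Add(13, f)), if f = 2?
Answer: -150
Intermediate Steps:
Mul(-10, Add(13, f)) = Mul(-10, Add(13, 2)) = Mul(-10, 15) = -150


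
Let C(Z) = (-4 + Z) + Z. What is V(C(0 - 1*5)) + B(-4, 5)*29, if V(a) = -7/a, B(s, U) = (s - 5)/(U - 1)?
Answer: -259/4 ≈ -64.750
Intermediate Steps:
C(Z) = -4 + 2*Z
B(s, U) = (-5 + s)/(-1 + U)
V(C(0 - 1*5)) + B(-4, 5)*29 = -7/(-4 + 2*(0 - 1*5)) + ((-5 - 4)/(-1 + 5))*29 = -7/(-4 + 2*(0 - 5)) + (-9/4)*29 = -7/(-4 + 2*(-5)) + ((¼)*(-9))*29 = -7/(-4 - 10) - 9/4*29 = -7/(-14) - 261/4 = -7*(-1/14) - 261/4 = ½ - 261/4 = -259/4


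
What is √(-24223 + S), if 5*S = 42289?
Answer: I*√394130/5 ≈ 125.56*I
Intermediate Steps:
S = 42289/5 (S = (⅕)*42289 = 42289/5 ≈ 8457.8)
√(-24223 + S) = √(-24223 + 42289/5) = √(-78826/5) = I*√394130/5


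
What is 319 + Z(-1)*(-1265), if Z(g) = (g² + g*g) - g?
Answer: -3476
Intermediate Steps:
Z(g) = -g + 2*g² (Z(g) = (g² + g²) - g = 2*g² - g = -g + 2*g²)
319 + Z(-1)*(-1265) = 319 - (-1 + 2*(-1))*(-1265) = 319 - (-1 - 2)*(-1265) = 319 - 1*(-3)*(-1265) = 319 + 3*(-1265) = 319 - 3795 = -3476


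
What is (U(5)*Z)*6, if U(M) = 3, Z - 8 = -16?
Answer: -144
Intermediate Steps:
Z = -8 (Z = 8 - 16 = -8)
(U(5)*Z)*6 = (3*(-8))*6 = -24*6 = -144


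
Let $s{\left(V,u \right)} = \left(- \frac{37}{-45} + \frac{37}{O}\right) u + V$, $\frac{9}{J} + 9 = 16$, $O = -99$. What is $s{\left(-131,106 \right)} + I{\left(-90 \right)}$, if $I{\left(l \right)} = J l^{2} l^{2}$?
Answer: $\frac{97430753603}{1155} \approx 8.4356 \cdot 10^{7}$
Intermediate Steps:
$J = \frac{9}{7}$ ($J = \frac{9}{-9 + 16} = \frac{9}{7} \approx 1.2857$)
$s{\left(V,u \right)} = V + \frac{74 u}{165}$ ($s{\left(V,u \right)} = \left(- \frac{37}{-45} + \frac{37}{-99}\right) u + V = \left(\left(-37\right) \left(- \frac{1}{45}\right) + 37 \left(- \frac{1}{99}\right)\right) u + V = \left(\frac{37}{45} - \frac{37}{99}\right) u + V = \frac{74 u}{165} + V = V + \frac{74 u}{165}$)
$I{\left(l \right)} = \frac{9 l^{4}}{7}$ ($I{\left(l \right)} = \frac{9 l^{2}}{7} l^{2} = \frac{9 l^{4}}{7}$)
$s{\left(-131,106 \right)} + I{\left(-90 \right)} = \left(-131 + \frac{74}{165} \cdot 106\right) + \frac{9 \left(-90\right)^{4}}{7} = \left(-131 + \frac{7844}{165}\right) + \frac{9}{7} \cdot 65610000 = - \frac{13771}{165} + \frac{590490000}{7} = \frac{97430753603}{1155}$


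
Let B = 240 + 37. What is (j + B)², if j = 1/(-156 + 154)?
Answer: 305809/4 ≈ 76452.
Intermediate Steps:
j = -½ (j = 1/(-2) = -½ ≈ -0.50000)
B = 277
(j + B)² = (-½ + 277)² = (553/2)² = 305809/4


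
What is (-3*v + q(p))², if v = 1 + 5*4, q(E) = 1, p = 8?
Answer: 3844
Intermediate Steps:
v = 21 (v = 1 + 20 = 21)
(-3*v + q(p))² = (-3*21 + 1)² = (-63 + 1)² = (-62)² = 3844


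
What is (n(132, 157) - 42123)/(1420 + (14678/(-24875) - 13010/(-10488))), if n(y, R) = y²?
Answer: -3221848705500/185316030443 ≈ -17.386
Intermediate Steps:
(n(132, 157) - 42123)/(1420 + (14678/(-24875) - 13010/(-10488))) = (132² - 42123)/(1420 + (14678/(-24875) - 13010/(-10488))) = (17424 - 42123)/(1420 + (14678*(-1/24875) - 13010*(-1/10488))) = -24699/(1420 + (-14678/24875 + 6505/5244)) = -24699/(1420 + 84840443/130444500) = -24699/185316030443/130444500 = -24699*130444500/185316030443 = -3221848705500/185316030443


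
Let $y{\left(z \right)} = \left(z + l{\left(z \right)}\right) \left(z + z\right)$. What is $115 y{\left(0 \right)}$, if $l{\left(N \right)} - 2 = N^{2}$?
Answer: $0$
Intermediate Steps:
$l{\left(N \right)} = 2 + N^{2}$
$y{\left(z \right)} = 2 z \left(2 + z + z^{2}\right)$ ($y{\left(z \right)} = \left(z + \left(2 + z^{2}\right)\right) \left(z + z\right) = \left(2 + z + z^{2}\right) 2 z = 2 z \left(2 + z + z^{2}\right)$)
$115 y{\left(0 \right)} = 115 \cdot 2 \cdot 0 \left(2 + 0 + 0^{2}\right) = 115 \cdot 2 \cdot 0 \left(2 + 0 + 0\right) = 115 \cdot 2 \cdot 0 \cdot 2 = 115 \cdot 0 = 0$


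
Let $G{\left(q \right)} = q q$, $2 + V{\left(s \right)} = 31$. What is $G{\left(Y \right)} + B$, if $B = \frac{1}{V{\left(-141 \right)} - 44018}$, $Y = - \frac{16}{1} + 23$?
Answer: $\frac{2155460}{43989} \approx 49.0$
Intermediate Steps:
$V{\left(s \right)} = 29$ ($V{\left(s \right)} = -2 + 31 = 29$)
$Y = 7$ ($Y = \left(-16\right) 1 + 23 = -16 + 23 = 7$)
$G{\left(q \right)} = q^{2}$
$B = - \frac{1}{43989}$ ($B = \frac{1}{29 - 44018} = \frac{1}{-43989} = - \frac{1}{43989} \approx -2.2733 \cdot 10^{-5}$)
$G{\left(Y \right)} + B = 7^{2} - \frac{1}{43989} = 49 - \frac{1}{43989} = \frac{2155460}{43989}$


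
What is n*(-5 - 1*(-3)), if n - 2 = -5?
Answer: 6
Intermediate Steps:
n = -3 (n = 2 - 5 = -3)
n*(-5 - 1*(-3)) = -3*(-5 - 1*(-3)) = -3*(-5 + 3) = -3*(-2) = 6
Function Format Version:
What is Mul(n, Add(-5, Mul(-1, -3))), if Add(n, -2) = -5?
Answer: 6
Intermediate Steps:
n = -3 (n = Add(2, -5) = -3)
Mul(n, Add(-5, Mul(-1, -3))) = Mul(-3, Add(-5, Mul(-1, -3))) = Mul(-3, Add(-5, 3)) = Mul(-3, -2) = 6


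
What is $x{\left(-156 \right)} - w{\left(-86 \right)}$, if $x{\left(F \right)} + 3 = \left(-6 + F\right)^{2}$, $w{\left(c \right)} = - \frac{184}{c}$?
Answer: $\frac{1128271}{43} \approx 26239.0$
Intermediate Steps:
$x{\left(F \right)} = -3 + \left(-6 + F\right)^{2}$
$x{\left(-156 \right)} - w{\left(-86 \right)} = \left(-3 + \left(-6 - 156\right)^{2}\right) - - \frac{184}{-86} = \left(-3 + \left(-162\right)^{2}\right) - \left(-184\right) \left(- \frac{1}{86}\right) = \left(-3 + 26244\right) - \frac{92}{43} = 26241 - \frac{92}{43} = \frac{1128271}{43}$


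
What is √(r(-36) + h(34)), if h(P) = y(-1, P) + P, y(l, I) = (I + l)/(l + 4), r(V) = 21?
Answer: √66 ≈ 8.1240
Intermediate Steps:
y(l, I) = (I + l)/(4 + l)
h(P) = -⅓ + 4*P/3 (h(P) = (P - 1)/(4 - 1) + P = (-1 + P)/3 + P = (-⅓ + P/3) + P = -⅓ + 4*P/3)
√(r(-36) + h(34)) = √(21 + (-⅓ + (4/3)*34)) = √(21 + (-⅓ + 136/3)) = √(21 + 45) = √66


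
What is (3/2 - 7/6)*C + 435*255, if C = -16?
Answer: 332759/3 ≈ 1.1092e+5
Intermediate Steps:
(3/2 - 7/6)*C + 435*255 = (3/2 - 7/6)*(-16) + 435*255 = (3*(1/2) - 7*1/6)*(-16) + 110925 = (3/2 - 7/6)*(-16) + 110925 = (1/3)*(-16) + 110925 = -16/3 + 110925 = 332759/3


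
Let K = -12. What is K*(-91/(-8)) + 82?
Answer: -109/2 ≈ -54.500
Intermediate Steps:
K*(-91/(-8)) + 82 = -(-1092)/(-8) + 82 = -(-1092)*(-1)/8 + 82 = -12*91/8 + 82 = -273/2 + 82 = -109/2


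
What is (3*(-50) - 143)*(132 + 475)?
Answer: -177851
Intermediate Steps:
(3*(-50) - 143)*(132 + 475) = (-150 - 143)*607 = -293*607 = -177851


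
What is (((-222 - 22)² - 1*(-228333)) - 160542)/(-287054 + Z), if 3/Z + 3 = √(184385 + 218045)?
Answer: -2941675349090215/6631897991721731 - 381981*√402430/33159489958608655 ≈ -0.44356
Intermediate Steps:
Z = 3/(-3 + √402430) (Z = 3/(-3 + √(184385 + 218045)) = 3/(-3 + √402430) ≈ 0.0047515)
(((-222 - 22)² - 1*(-228333)) - 160542)/(-287054 + Z) = (((-222 - 22)² - 1*(-228333)) - 160542)/(-287054 + (9/402421 + 3*√402430/402421)) = (((-244)² + 228333) - 160542)/(-115516557725/402421 + 3*√402430/402421) = ((59536 + 228333) - 160542)/(-115516557725/402421 + 3*√402430/402421) = (287869 - 160542)/(-115516557725/402421 + 3*√402430/402421) = 127327/(-115516557725/402421 + 3*√402430/402421)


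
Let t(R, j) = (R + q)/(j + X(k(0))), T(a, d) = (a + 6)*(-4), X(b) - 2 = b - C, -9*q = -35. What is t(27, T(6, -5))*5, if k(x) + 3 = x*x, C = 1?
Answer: -139/45 ≈ -3.0889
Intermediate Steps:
q = 35/9 (q = -⅑*(-35) = 35/9 ≈ 3.8889)
k(x) = -3 + x² (k(x) = -3 + x*x = -3 + x²)
X(b) = 1 + b (X(b) = 2 + (b - 1*1) = 2 + (b - 1) = 2 + (-1 + b) = 1 + b)
T(a, d) = -24 - 4*a (T(a, d) = (6 + a)*(-4) = -24 - 4*a)
t(R, j) = (35/9 + R)/(-2 + j) (t(R, j) = (R + 35/9)/(j + (1 + (-3 + 0²))) = (35/9 + R)/(j + (1 + (-3 + 0))) = (35/9 + R)/(j + (1 - 3)) = (35/9 + R)/(j - 2) = (35/9 + R)/(-2 + j))
t(27, T(6, -5))*5 = ((35/9 + 27)/(-2 + (-24 - 4*6)))*5 = ((278/9)/(-2 + (-24 - 24)))*5 = ((278/9)/(-2 - 48))*5 = ((278/9)/(-50))*5 = -1/50*278/9*5 = -139/225*5 = -139/45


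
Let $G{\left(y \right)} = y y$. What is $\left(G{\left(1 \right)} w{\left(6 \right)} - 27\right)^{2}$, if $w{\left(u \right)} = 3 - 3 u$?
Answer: $1764$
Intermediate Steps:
$G{\left(y \right)} = y^{2}$
$\left(G{\left(1 \right)} w{\left(6 \right)} - 27\right)^{2} = \left(1^{2} \left(3 - 18\right) - 27\right)^{2} = \left(1 \left(3 - 18\right) - 27\right)^{2} = \left(1 \left(-15\right) - 27\right)^{2} = \left(-15 - 27\right)^{2} = \left(-42\right)^{2} = 1764$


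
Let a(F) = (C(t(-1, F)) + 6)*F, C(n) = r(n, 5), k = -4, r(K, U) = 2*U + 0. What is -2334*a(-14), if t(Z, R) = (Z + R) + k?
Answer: 522816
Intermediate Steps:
r(K, U) = 2*U
t(Z, R) = -4 + R + Z (t(Z, R) = (Z + R) - 4 = (R + Z) - 4 = -4 + R + Z)
C(n) = 10 (C(n) = 2*5 = 10)
a(F) = 16*F (a(F) = (10 + 6)*F = 16*F)
-2334*a(-14) = -37344*(-14) = -2334*(-224) = 522816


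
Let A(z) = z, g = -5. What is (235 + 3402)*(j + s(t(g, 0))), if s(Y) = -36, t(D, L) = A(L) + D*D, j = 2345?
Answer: 8397833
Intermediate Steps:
t(D, L) = L + D**2 (t(D, L) = L + D*D = L + D**2)
(235 + 3402)*(j + s(t(g, 0))) = (235 + 3402)*(2345 - 36) = 3637*2309 = 8397833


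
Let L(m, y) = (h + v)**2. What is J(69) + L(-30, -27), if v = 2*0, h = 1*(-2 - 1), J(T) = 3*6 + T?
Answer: 96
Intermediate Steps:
J(T) = 18 + T
h = -3 (h = 1*(-3) = -3)
v = 0
L(m, y) = 9 (L(m, y) = (-3 + 0)**2 = (-3)**2 = 9)
J(69) + L(-30, -27) = (18 + 69) + 9 = 87 + 9 = 96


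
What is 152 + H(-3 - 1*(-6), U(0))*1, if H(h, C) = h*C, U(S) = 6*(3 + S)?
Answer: 206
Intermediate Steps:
U(S) = 18 + 6*S
H(h, C) = C*h
152 + H(-3 - 1*(-6), U(0))*1 = 152 + ((18 + 6*0)*(-3 - 1*(-6)))*1 = 152 + ((18 + 0)*(-3 + 6))*1 = 152 + (18*3)*1 = 152 + 54*1 = 152 + 54 = 206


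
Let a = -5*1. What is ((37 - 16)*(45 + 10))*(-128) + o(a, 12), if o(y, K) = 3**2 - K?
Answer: -147843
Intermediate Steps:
a = -5
o(y, K) = 9 - K
((37 - 16)*(45 + 10))*(-128) + o(a, 12) = ((37 - 16)*(45 + 10))*(-128) + (9 - 1*12) = (21*55)*(-128) + (9 - 12) = 1155*(-128) - 3 = -147840 - 3 = -147843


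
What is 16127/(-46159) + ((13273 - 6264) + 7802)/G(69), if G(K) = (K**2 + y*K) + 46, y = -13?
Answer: 620604379/180481690 ≈ 3.4386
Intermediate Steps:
G(K) = 46 + K**2 - 13*K (G(K) = (K**2 - 13*K) + 46 = 46 + K**2 - 13*K)
16127/(-46159) + ((13273 - 6264) + 7802)/G(69) = 16127/(-46159) + ((13273 - 6264) + 7802)/(46 + 69**2 - 13*69) = 16127*(-1/46159) + (7009 + 7802)/(46 + 4761 - 897) = -16127/46159 + 14811/3910 = 620604379/180481690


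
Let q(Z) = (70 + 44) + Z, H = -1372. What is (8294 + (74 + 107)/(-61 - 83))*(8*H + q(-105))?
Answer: -13096297885/144 ≈ -9.0947e+7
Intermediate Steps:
q(Z) = 114 + Z
(8294 + (74 + 107)/(-61 - 83))*(8*H + q(-105)) = (8294 + (74 + 107)/(-61 - 83))*(8*(-1372) + (114 - 105)) = (8294 + 181/(-144))*(-10976 + 9) = (8294 - 1/144*181)*(-10967) = (8294 - 181/144)*(-10967) = (1194155/144)*(-10967) = -13096297885/144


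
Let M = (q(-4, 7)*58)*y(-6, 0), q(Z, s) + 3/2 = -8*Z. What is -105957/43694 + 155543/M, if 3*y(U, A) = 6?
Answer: 1605354994/38647343 ≈ 41.539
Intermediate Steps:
q(Z, s) = -3/2 - 8*Z
y(U, A) = 2 (y(U, A) = (⅓)*6 = 2)
M = 3538 (M = ((-3/2 - 8*(-4))*58)*2 = ((-3/2 + 32)*58)*2 = ((61/2)*58)*2 = 1769*2 = 3538)
-105957/43694 + 155543/M = -105957/43694 + 155543/3538 = 1605354994/38647343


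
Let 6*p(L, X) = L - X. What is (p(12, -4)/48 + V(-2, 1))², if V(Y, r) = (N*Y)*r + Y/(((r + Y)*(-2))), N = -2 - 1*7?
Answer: 94249/324 ≈ 290.89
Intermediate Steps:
p(L, X) = -X/6 + L/6 (p(L, X) = (L - X)/6 = -X/6 + L/6)
N = -9 (N = -2 - 7 = -9)
V(Y, r) = Y/(-2*Y - 2*r) - 9*Y*r (V(Y, r) = (-9*Y)*r + Y/(((r + Y)*(-2))) = -9*Y*r + Y/(((Y + r)*(-2))) = -9*Y*r + Y/(-2*Y - 2*r) = Y/(-2*Y - 2*r) - 9*Y*r)
(p(12, -4)/48 + V(-2, 1))² = ((-⅙*(-4) + (⅙)*12)/48 - 1*(-2)*(1 + 18*1² + 18*(-2)*1)/(2*(-2) + 2*1))² = ((⅔ + 2)*(1/48) - 1*(-2)*(1 + 18*1 - 36)/(-4 + 2))² = ((8/3)*(1/48) - 1*(-2)*(1 + 18 - 36)/(-2))² = (1/18 - 1*(-2)*(-½)*(-17))² = (1/18 + 17)² = (307/18)² = 94249/324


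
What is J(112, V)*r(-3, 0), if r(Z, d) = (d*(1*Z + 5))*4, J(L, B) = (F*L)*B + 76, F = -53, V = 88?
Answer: 0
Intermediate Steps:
J(L, B) = 76 - 53*B*L (J(L, B) = (-53*L)*B + 76 = -53*B*L + 76 = 76 - 53*B*L)
r(Z, d) = 4*d*(5 + Z) (r(Z, d) = (d*(Z + 5))*4 = (d*(5 + Z))*4 = 4*d*(5 + Z))
J(112, V)*r(-3, 0) = (76 - 53*88*112)*(4*0*(5 - 3)) = (76 - 522368)*(4*0*2) = -522292*0 = 0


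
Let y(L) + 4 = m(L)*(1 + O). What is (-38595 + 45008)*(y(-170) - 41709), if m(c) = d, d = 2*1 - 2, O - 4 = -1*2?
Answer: -267505469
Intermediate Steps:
O = 2 (O = 4 - 1*2 = 4 - 2 = 2)
d = 0 (d = 2 - 2 = 0)
m(c) = 0
y(L) = -4 (y(L) = -4 + 0*(1 + 2) = -4 + 0*3 = -4 + 0 = -4)
(-38595 + 45008)*(y(-170) - 41709) = (-38595 + 45008)*(-4 - 41709) = 6413*(-41713) = -267505469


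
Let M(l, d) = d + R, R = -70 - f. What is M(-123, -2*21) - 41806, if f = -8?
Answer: -41910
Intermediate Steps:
R = -62 (R = -70 - 1*(-8) = -70 + 8 = -62)
M(l, d) = -62 + d (M(l, d) = d - 62 = -62 + d)
M(-123, -2*21) - 41806 = (-62 - 2*21) - 41806 = (-62 - 42) - 41806 = -104 - 41806 = -41910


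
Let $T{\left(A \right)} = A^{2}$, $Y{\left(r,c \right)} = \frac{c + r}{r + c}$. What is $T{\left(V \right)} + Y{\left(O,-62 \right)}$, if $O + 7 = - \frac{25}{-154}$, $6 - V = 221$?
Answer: $46226$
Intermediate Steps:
$V = -215$ ($V = 6 - 221 = -215$)
$O = - \frac{1053}{154}$ ($O = -7 - \frac{25}{-154} = -7 - - \frac{25}{154} = -7 + \frac{25}{154} = - \frac{1053}{154} \approx -6.8377$)
$Y{\left(r,c \right)} = 1$ ($Y{\left(r,c \right)} = \frac{c + r}{c + r} = 1$)
$T{\left(V \right)} + Y{\left(O,-62 \right)} = \left(-215\right)^{2} + 1 = 46225 + 1 = 46226$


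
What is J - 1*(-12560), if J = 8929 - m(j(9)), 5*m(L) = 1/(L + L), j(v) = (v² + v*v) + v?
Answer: 36746189/1710 ≈ 21489.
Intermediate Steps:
j(v) = v + 2*v² (j(v) = (v² + v²) + v = 2*v² + v = v + 2*v²)
m(L) = 1/(10*L) (m(L) = 1/(5*(L + L)) = 1/(5*((2*L))) = (1/(2*L))/5 = 1/(10*L))
J = 15268589/1710 (J = 8929 - 1/(10*(9*(1 + 2*9))) = 8929 - 1/(10*(9*(1 + 18))) = 8929 - 1/(10*(9*19)) = 8929 - 1/(10*171) = 8929 - 1*1/1710 = 8929 - 1/1710 = 15268589/1710 ≈ 8929.0)
J - 1*(-12560) = 15268589/1710 - 1*(-12560) = 15268589/1710 + 12560 = 36746189/1710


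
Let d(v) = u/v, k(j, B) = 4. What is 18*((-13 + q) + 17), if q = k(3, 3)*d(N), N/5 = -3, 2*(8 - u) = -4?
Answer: 24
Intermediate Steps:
u = 10 (u = 8 - 1/2*(-4) = 8 + 2 = 10)
N = -15 (N = 5*(-3) = -15)
d(v) = 10/v
q = -8/3 (q = 4*(10/(-15)) = 4*(10*(-1/15)) = 4*(-2/3) = -8/3 ≈ -2.6667)
18*((-13 + q) + 17) = 18*((-13 - 8/3) + 17) = 18*(-47/3 + 17) = 18*(4/3) = 24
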